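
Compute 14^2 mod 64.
4

Use repeated squaring. Binary(2) = 10. Walk through the bits of the exponent 2 left-to-right: at each bit after the leading one, square the running value, then multiply by 14 if the bit is 1 (always reducing mod 64):
  bit 1 = 1 (leading): start with 14.
  bit 2 = 0: square 14^2 = 196 ≡ 4 (mod 64).
Final value: 14^2 ≡ 4 (mod 64).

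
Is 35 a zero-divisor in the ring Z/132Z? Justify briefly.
NO

gcd(35, 132) = 1, so 35 is a unit in Z/132Z (it has a multiplicative inverse). A unit cannot be a zero-divisor: if 35·b ≡ 0 then multiplying both sides by 35^(−1) gives b ≡ 0. So 35 is not a zero-divisor.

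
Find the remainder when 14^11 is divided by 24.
8

Use repeated squaring. Binary(11) = 1011. Walk through the bits of the exponent 11 left-to-right: at each bit after the leading one, square the running value, then multiply by 14 if the bit is 1 (always reducing mod 24):
  bit 1 = 1 (leading): start with 14.
  bit 2 = 0: square 14^2 = 196 ≡ 4 (mod 24).
  bit 3 = 1: square 4^2 = 16; bit is 1, so multiply 16·14 = 224 ≡ 8 (mod 24).
  bit 4 = 1: square 8^2 = 64 ≡ 16; bit is 1, so multiply 16·14 = 224 ≡ 8 (mod 24).
Final value: 14^11 ≡ 8 (mod 24).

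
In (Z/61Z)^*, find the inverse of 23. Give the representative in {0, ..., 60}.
Apply the extended Euclidean algorithm to (61, 23), tracking rows (r, s, t) with s·61 + t·23 = r. Each division r_prev = q·r_cur + r_new produces the new row as (previous row) − q·(current row):
  row A: (61, 1, 0)   [1·61 + 0·23 = 61]
  row B: (23, 0, 1)   [0·61 + 1·23 = 23]
  61 = 2·23 + 15   → row C = row A − 2·row B = (15, 1, −2)   [check: 1·61 − 2·23 = 15]
  23 = 1·15 + 8   → row D = row B − 1·row C = (8, −1, 3)   [check: −1·61 + 3·23 = 8]
  15 = 1·8 + 7   → row E = row C − 1·row D = (7, 2, −5)   [check: 2·61 − 5·23 = 7]
  8 = 1·7 + 1   → row F = row D − 1·row E = (1, −3, 8)   [check: −3·61 + 8·23 = 1]
  7 = 7·1 + 0   → remainder 0, stop. gcd = 1 (last nonzero row F).
The gcd is 1, so 23 is invertible mod 61. The last nonzero row gives −3·61 + 8·23 = 1, so t = 8. So 23^(−1) ≡ 8 (mod 61). Verify: 23 · 8 = 184 ≡ 1 (mod 61). ✓

Final answer: 23^(−1) ≡ 8 (mod 61)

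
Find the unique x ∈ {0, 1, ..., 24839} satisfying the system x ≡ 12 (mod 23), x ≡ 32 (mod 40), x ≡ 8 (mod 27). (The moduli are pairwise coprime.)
x ≡ 10592 (mod 24840); the representative in [0, 24840) is 10592

The moduli 23, 40, 27 are pairwise coprime, so by the CRT there is a unique solution mod 23·40·27 = 24840.
Solve by successive substitution. Start with x ≡ 12 (mod 23).
  Combine with x ≡ 32 (mod 40): write x = 12 + 23·t and require 12 + 23·t ≡ 32 (mod 40), i.e. 23·t ≡ 32 − 12 ≡ 20 (mod 40). Since 23^(−1) ≡ 7 (mod 40), t ≡ 7·20 ≡ 20 (mod 40). So x ≡ 12 + 23·20 = 472 (mod 920).
  Combine with x ≡ 8 (mod 27): write x = 472 + 920·t and require 472 + 920·t ≡ 8 (mod 27), i.e. 920·t ≡ 8 − 472 ≡ 22 (mod 27). Since 920^(−1) ≡ 14 (mod 27) (920 ≡ 2 (mod 27)), t ≡ 14·22 ≡ 11 (mod 27). So x ≡ 472 + 920·11 = 10592 (mod 24840).
Unique solution in [0, 24840): x = 10592.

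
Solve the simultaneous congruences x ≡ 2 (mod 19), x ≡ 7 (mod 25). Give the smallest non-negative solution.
x ≡ 382 (mod 475); the representative in [0, 475) is 382

The moduli 19, 25 are pairwise coprime, so by the CRT there is a unique solution mod 19·25 = 475.
Solve by successive substitution. Start with x ≡ 2 (mod 19).
  Combine with x ≡ 7 (mod 25): write x = 2 + 19·t and require 2 + 19·t ≡ 7 (mod 25), i.e. 19·t ≡ 7 − 2 ≡ 5 (mod 25). Since 19^(−1) ≡ 4 (mod 25), t ≡ 4·5 ≡ 20 (mod 25). So x ≡ 2 + 19·20 = 382 (mod 475).
Unique solution in [0, 475): x = 382.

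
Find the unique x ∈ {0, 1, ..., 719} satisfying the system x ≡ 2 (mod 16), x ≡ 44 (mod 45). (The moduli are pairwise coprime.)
The moduli 16, 45 are pairwise coprime, so by the CRT there is a unique solution mod 16·45 = 720.
Solve by successive substitution. Start with x ≡ 2 (mod 16).
  Combine with x ≡ 44 (mod 45): write x = 2 + 16·t and require 2 + 16·t ≡ 44 (mod 45), i.e. 16·t ≡ 44 − 2 ≡ 42 (mod 45). Since 16^(−1) ≡ 31 (mod 45), t ≡ 31·42 ≡ 42 (mod 45). So x ≡ 2 + 16·42 = 674 (mod 720).
Unique solution in [0, 720): x = 674.

Final answer: x ≡ 674 (mod 720); the representative in [0, 720) is 674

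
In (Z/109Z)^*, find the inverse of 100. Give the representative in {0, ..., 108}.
Apply the extended Euclidean algorithm to (109, 100), tracking rows (r, s, t) with s·109 + t·100 = r. Each division r_prev = q·r_cur + r_new produces the new row as (previous row) − q·(current row):
  row A: (109, 1, 0)   [1·109 + 0·100 = 109]
  row B: (100, 0, 1)   [0·109 + 1·100 = 100]
  109 = 1·100 + 9   → row C = row A − 1·row B = (9, 1, −1)   [check: 1·109 − 1·100 = 9]
  100 = 11·9 + 1   → row D = row B − 11·row C = (1, −11, 12)   [check: −11·109 + 12·100 = 1]
  9 = 9·1 + 0   → remainder 0, stop. gcd = 1 (last nonzero row D).
The gcd is 1, so 100 is invertible mod 109. The last nonzero row gives −11·109 + 12·100 = 1, so t = 12. So 100^(−1) ≡ 12 (mod 109). Verify: 100 · 12 = 1200 ≡ 1 (mod 109). ✓

Final answer: 100^(−1) ≡ 12 (mod 109)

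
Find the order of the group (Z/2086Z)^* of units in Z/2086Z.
|(Z/2086Z)^*| = 888

(Z/2086Z)^* consists of the classes a with gcd(a, 2086) = 1, so its order is φ(2086). φ is multiplicative, with φ(p^e) = p^e − p^(e−1). Factorise 2086 = 2 · 7 · 149. Then
  φ(2086) = (2 − 1) · (7 − 1) · (149 − 1) = 1 · 6 · 148 = 888.
Thus |(Z/2086Z)^*| = 888.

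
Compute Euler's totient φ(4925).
φ is multiplicative, with φ(p^e) = p^e − p^(e−1). Factorise 4925 = 5^2 · 197. Then
  φ(4925) = (5^2 − 5^1) · (197 − 1) = 20 · 196 = 3920.

Final answer: φ(4925) = 3920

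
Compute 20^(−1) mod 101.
20^(−1) ≡ 96 (mod 101)

Apply the extended Euclidean algorithm to (101, 20), tracking rows (r, s, t) with s·101 + t·20 = r. Each division r_prev = q·r_cur + r_new produces the new row as (previous row) − q·(current row):
  row A: (101, 1, 0)   [1·101 + 0·20 = 101]
  row B: (20, 0, 1)   [0·101 + 1·20 = 20]
  101 = 5·20 + 1   → row C = row A − 5·row B = (1, 1, −5)   [check: 1·101 − 5·20 = 1]
  20 = 20·1 + 0   → remainder 0, stop. gcd = 1 (last nonzero row C).
The gcd is 1, so 20 is invertible mod 101. The last nonzero row gives 1·101 − 5·20 = 1, so t = −5. So 20^(−1) ≡ −5 ≡ 96 (mod 101). Verify: 20 · 96 = 1920 ≡ 1 (mod 101). ✓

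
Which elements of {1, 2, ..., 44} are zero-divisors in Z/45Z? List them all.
An element a ∈ Z/45Z (with a ≠ 0) is a zero-divisor iff gcd(a, 45) > 1 (because a is a unit precisely when gcd(a, n) = 1, and in Z/nZ every nonzero, non-unit element is a zero-divisor). Scan a = 1, ..., 44 and keep those with gcd(a, 45) > 1:
  gcd(3, 45) = 3, gcd(5, 45) = 5, gcd(6, 45) = 3, gcd(9, 45) = 9, gcd(10, 45) = 5, gcd(12, 45) = 3, gcd(15, 45) = 15, gcd(18, 45) = 9, gcd(20, 45) = 5, gcd(21, 45) = 3, gcd(24, 45) = 3, gcd(25, 45) = 5, gcd(27, 45) = 9, gcd(30, 45) = 15, gcd(33, 45) = 3, gcd(35, 45) = 5, gcd(36, 45) = 9, gcd(39, 45) = 3, gcd(40, 45) = 5, gcd(42, 45) = 3.
All other a ∈ {1, ..., 44} have gcd(a, 45) = 1 and are units. So the nonzero zero-divisors are exactly the 20 values of a appearing in this scan.

Final answer: nonzero zero-divisors of Z/45Z = {3, 5, 6, 9, 10, 12, 15, 18, 20, 21, 24, 25, 27, 30, 33, 35, 36, 39, 40, 42}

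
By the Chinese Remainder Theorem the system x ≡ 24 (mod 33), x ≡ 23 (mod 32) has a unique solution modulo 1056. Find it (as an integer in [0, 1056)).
The moduli 33, 32 are pairwise coprime, so by the CRT there is a unique solution mod 33·32 = 1056.
Solve by successive substitution. Start with x ≡ 24 (mod 33).
  Combine with x ≡ 23 (mod 32): write x = 24 + 33·t and require 24 + 33·t ≡ 23 (mod 32), i.e. 33·t ≡ 23 − 24 ≡ 31 (mod 32). Since 33^(−1) ≡ 1 (mod 32) (33 ≡ 1 (mod 32)), t ≡ 1·31 ≡ 31 (mod 32). So x ≡ 24 + 33·31 = 1047 (mod 1056).
Unique solution in [0, 1056): x = 1047.

Final answer: x ≡ 1047 (mod 1056); the representative in [0, 1056) is 1047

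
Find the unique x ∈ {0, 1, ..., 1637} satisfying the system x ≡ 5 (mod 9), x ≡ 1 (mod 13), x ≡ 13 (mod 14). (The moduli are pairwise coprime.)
The moduli 9, 13, 14 are pairwise coprime, so by the CRT there is a unique solution mod 9·13·14 = 1638.
Solve by successive substitution. Start with x ≡ 5 (mod 9).
  Combine with x ≡ 1 (mod 13): write x = 5 + 9·t and require 5 + 9·t ≡ 1 (mod 13), i.e. 9·t ≡ 1 − 5 ≡ 9 (mod 13). Since 9^(−1) ≡ 3 (mod 13), t ≡ 3·9 ≡ 1 (mod 13). So x ≡ 5 + 9·1 = 14 (mod 117).
  Combine with x ≡ 13 (mod 14): write x = 14 + 117·t and require 14 + 117·t ≡ 13 (mod 14), i.e. 117·t ≡ 13 − 14 ≡ 13 (mod 14). Since 117^(−1) ≡ 3 (mod 14) (117 ≡ 5 (mod 14)), t ≡ 3·13 ≡ 11 (mod 14). So x ≡ 14 + 117·11 = 1301 (mod 1638).
Unique solution in [0, 1638): x = 1301.

Final answer: x ≡ 1301 (mod 1638); the representative in [0, 1638) is 1301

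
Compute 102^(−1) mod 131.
102^(−1) ≡ 9 (mod 131)

Apply the extended Euclidean algorithm to (131, 102), tracking rows (r, s, t) with s·131 + t·102 = r. Each division r_prev = q·r_cur + r_new produces the new row as (previous row) − q·(current row):
  row A: (131, 1, 0)   [1·131 + 0·102 = 131]
  row B: (102, 0, 1)   [0·131 + 1·102 = 102]
  131 = 1·102 + 29   → row C = row A − 1·row B = (29, 1, −1)   [check: 1·131 − 1·102 = 29]
  102 = 3·29 + 15   → row D = row B − 3·row C = (15, −3, 4)   [check: −3·131 + 4·102 = 15]
  29 = 1·15 + 14   → row E = row C − 1·row D = (14, 4, −5)   [check: 4·131 − 5·102 = 14]
  15 = 1·14 + 1   → row F = row D − 1·row E = (1, −7, 9)   [check: −7·131 + 9·102 = 1]
  14 = 14·1 + 0   → remainder 0, stop. gcd = 1 (last nonzero row F).
The gcd is 1, so 102 is invertible mod 131. The last nonzero row gives −7·131 + 9·102 = 1, so t = 9. So 102^(−1) ≡ 9 (mod 131). Verify: 102 · 9 = 918 ≡ 1 (mod 131). ✓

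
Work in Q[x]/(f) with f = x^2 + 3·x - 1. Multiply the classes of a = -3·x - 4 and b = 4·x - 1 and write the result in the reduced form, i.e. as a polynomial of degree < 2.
a · b ≡ 23·x - 8 (mod f(x))

First multiply in Q[x] without reducing: a · b = -12·x^2 - 13·x + 4. Now divide by f(x) = x^2 + 3·x - 1, eliminating the leading term at each step:
  leading term -12·x^2: subtract (-12)·f(x) = -12·x^2 - 36·x + 12, leaving 23·x - 8
The degree is now < 2, so this is the remainder. Hence a · b ≡ 23·x - 8 in Q[x]/(f).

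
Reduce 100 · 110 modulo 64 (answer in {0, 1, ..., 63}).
Reduce the factors first: 100 ≡ 36, 110 ≡ 46 (mod 64), so 100 · 110 ≡ 36 · 46 (mod 64). 36 · 46 = 1656. Dividing by 64: 1656 = 25·64 + 56. So (100 · 110) mod 64 = 56.

Final answer: 56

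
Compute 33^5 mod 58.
9

Use repeated squaring. Binary(5) = 101. Walk through the bits of the exponent 5 left-to-right: at each bit after the leading one, square the running value, then multiply by 33 if the bit is 1 (always reducing mod 58):
  bit 1 = 1 (leading): start with 33.
  bit 2 = 0: square 33^2 = 1089 ≡ 45 (mod 58).
  bit 3 = 1: square 45^2 = 2025 ≡ 53; bit is 1, so multiply 53·33 = 1749 ≡ 9 (mod 58).
Final value: 33^5 ≡ 9 (mod 58).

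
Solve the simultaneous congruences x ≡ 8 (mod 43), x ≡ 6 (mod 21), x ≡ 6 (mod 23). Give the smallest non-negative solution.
x ≡ 12564 (mod 20769); the representative in [0, 20769) is 12564

The moduli 43, 21, 23 are pairwise coprime, so by the CRT there is a unique solution mod 43·21·23 = 20769.
Solve by successive substitution. Start with x ≡ 8 (mod 43).
  Combine with x ≡ 6 (mod 21): write x = 8 + 43·t and require 8 + 43·t ≡ 6 (mod 21), i.e. 43·t ≡ 6 − 8 ≡ 19 (mod 21). Since 43^(−1) ≡ 1 (mod 21) (43 ≡ 1 (mod 21)), t ≡ 1·19 ≡ 19 (mod 21). So x ≡ 8 + 43·19 = 825 (mod 903).
  Combine with x ≡ 6 (mod 23): write x = 825 + 903·t and require 825 + 903·t ≡ 6 (mod 23), i.e. 903·t ≡ 6 − 825 ≡ 9 (mod 23). Since 903^(−1) ≡ 4 (mod 23) (903 ≡ 6 (mod 23)), t ≡ 4·9 ≡ 13 (mod 23). So x ≡ 825 + 903·13 = 12564 (mod 20769).
Unique solution in [0, 20769): x = 12564.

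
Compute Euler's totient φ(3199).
φ is multiplicative, with φ(p^e) = p^e − p^(e−1). Factorise 3199 = 7 · 457. Then
  φ(3199) = (7 − 1) · (457 − 1) = 6 · 456 = 2736.

Final answer: φ(3199) = 2736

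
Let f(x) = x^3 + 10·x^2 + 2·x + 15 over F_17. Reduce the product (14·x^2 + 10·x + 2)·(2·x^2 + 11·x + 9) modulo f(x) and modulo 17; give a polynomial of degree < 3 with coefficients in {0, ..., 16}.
Multiply as integer polynomials: a · b = 28·x^4 + 174·x^3 + 240·x^2 + 112·x + 18. Reducing coefficients mod 17: a · b ≡ 11·x^4 + 4·x^3 + 2·x^2 + 10·x + 1. Now divide by f(x) = x^3 + 10·x^2 + 2·x + 15 in F_17[x], eliminating the leading term at each step:
  leading term 11·x^4: subtract (11·x)·f(x) = 11·x^4 + 8·x^3 + 5·x^2 + 12·x, leaving 13·x^3 + 14·x^2 + 15·x + 1 (coefficients mod 17)
  leading term 13·x^3: subtract (13)·f(x) = 13·x^3 + 11·x^2 + 9·x + 8, leaving 3·x^2 + 6·x + 10 (coefficients mod 17)
The degree is now < 3, so this is the remainder. Hence a · b ≡ 3·x^2 + 6·x + 10 in F_17[x]/(f).

Final answer: a · b ≡ 3·x^2 + 6·x + 10 (mod f(x))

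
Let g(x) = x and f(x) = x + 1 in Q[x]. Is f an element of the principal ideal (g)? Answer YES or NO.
In Q[x] the ideal (g) consists of all multiples of g, so f ∈ (g) iff g | f, i.e. iff the remainder of f on division by g is 0. Divide f by g (g is monic, so eliminate the leading term of the running remainder at each step):
  leading term x: subtract (1)·g(x) = x, leaving 1
The remainder r(x) = 1 ≠ 0 (and deg r < deg g), so g ∤ f, i.e. f ∉ (g).

Final answer: NO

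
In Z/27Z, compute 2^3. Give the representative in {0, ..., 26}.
8

Use repeated squaring. Binary(3) = 11. Walk through the bits of the exponent 3 left-to-right: at each bit after the leading one, square the running value, then multiply by 2 if the bit is 1 (always reducing mod 27):
  bit 1 = 1 (leading): start with 2.
  bit 2 = 1: square 2^2 = 4; bit is 1, so multiply 4·2 = 8 (mod 27).
Final value: 2^3 ≡ 8 (mod 27).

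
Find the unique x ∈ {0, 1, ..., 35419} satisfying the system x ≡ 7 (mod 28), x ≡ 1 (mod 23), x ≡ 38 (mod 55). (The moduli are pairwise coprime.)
x ≡ 27923 (mod 35420); the representative in [0, 35420) is 27923

The moduli 28, 23, 55 are pairwise coprime, so by the CRT there is a unique solution mod 28·23·55 = 35420.
Solve by successive substitution. Start with x ≡ 7 (mod 28).
  Combine with x ≡ 1 (mod 23): write x = 7 + 28·t and require 7 + 28·t ≡ 1 (mod 23), i.e. 28·t ≡ 1 − 7 ≡ 17 (mod 23). Since 28^(−1) ≡ 14 (mod 23) (28 ≡ 5 (mod 23)), t ≡ 14·17 ≡ 8 (mod 23). So x ≡ 7 + 28·8 = 231 (mod 644).
  Combine with x ≡ 38 (mod 55): write x = 231 + 644·t and require 231 + 644·t ≡ 38 (mod 55), i.e. 644·t ≡ 38 − 231 ≡ 27 (mod 55). Since 644^(−1) ≡ 24 (mod 55) (644 ≡ 39 (mod 55)), t ≡ 24·27 ≡ 43 (mod 55). So x ≡ 231 + 644·43 = 27923 (mod 35420).
Unique solution in [0, 35420): x = 27923.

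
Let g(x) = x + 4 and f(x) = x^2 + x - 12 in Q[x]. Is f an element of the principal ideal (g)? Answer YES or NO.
YES

In Q[x] the ideal (g) consists of all multiples of g, so f ∈ (g) iff g | f, i.e. iff the remainder of f on division by g is 0. Divide f by g (g is monic, so eliminate the leading term of the running remainder at each step):
  leading term x^2: subtract (x)·g(x) = x^2 + 4·x, leaving -3·x - 12
  leading term -3·x: subtract (-3)·g(x) = -3·x - 12, leaving 0
The remainder is 0, so f(x) = g(x) · h(x) with h(x) = x - 3. Hence g | f, i.e. f ∈ (g).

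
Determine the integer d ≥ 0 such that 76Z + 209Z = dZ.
In the PID Z, (a, b) is generated by gcd(a, b). Compute gcd(209, 76) with the extended Euclidean algorithm, tracking rows (r, s, t) with s·209 + t·76 = r:
  row A: (209, 1, 0)   [1·209 + 0·76 = 209]
  row B: (76, 0, 1)   [0·209 + 1·76 = 76]
  209 = 2·76 + 57   → row C = row A − 2·row B = (57, 1, −2)   [check: 1·209 − 2·76 = 57]
  76 = 1·57 + 19   → row D = row B − 1·row C = (19, −1, 3)   [check: −1·209 + 3·76 = 19]
  57 = 3·19 + 0   → remainder 0, stop. gcd = 19 (last nonzero row D).
So gcd(76, 209) = 19, with Bézout identity −1·209 + 3·76 = 19. Containment (⊇): the Bézout identity exhibits 19 as an element of (76, 209), giving (19) ⊆ (76, 209). Containment (⊆): since 19 | 76 and 19 | 209 (76 = 19·4, 209 = 19·11), every Z-linear combination of 76 and 209 is divisible by 19, so (76, 209) ⊆ (19). Therefore (76, 209) = (19), d = 19.

Final answer: (76, 209) = (19); d = 19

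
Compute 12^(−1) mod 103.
Apply the extended Euclidean algorithm to (103, 12), tracking rows (r, s, t) with s·103 + t·12 = r. Each division r_prev = q·r_cur + r_new produces the new row as (previous row) − q·(current row):
  row A: (103, 1, 0)   [1·103 + 0·12 = 103]
  row B: (12, 0, 1)   [0·103 + 1·12 = 12]
  103 = 8·12 + 7   → row C = row A − 8·row B = (7, 1, −8)   [check: 1·103 − 8·12 = 7]
  12 = 1·7 + 5   → row D = row B − 1·row C = (5, −1, 9)   [check: −1·103 + 9·12 = 5]
  7 = 1·5 + 2   → row E = row C − 1·row D = (2, 2, −17)   [check: 2·103 − 17·12 = 2]
  5 = 2·2 + 1   → row F = row D − 2·row E = (1, −5, 43)   [check: −5·103 + 43·12 = 1]
  2 = 2·1 + 0   → remainder 0, stop. gcd = 1 (last nonzero row F).
The gcd is 1, so 12 is invertible mod 103. The last nonzero row gives −5·103 + 43·12 = 1, so t = 43. So 12^(−1) ≡ 43 (mod 103). Verify: 12 · 43 = 516 ≡ 1 (mod 103). ✓

Final answer: 12^(−1) ≡ 43 (mod 103)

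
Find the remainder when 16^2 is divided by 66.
Use repeated squaring. Binary(2) = 10. Walk through the bits of the exponent 2 left-to-right: at each bit after the leading one, square the running value, then multiply by 16 if the bit is 1 (always reducing mod 66):
  bit 1 = 1 (leading): start with 16.
  bit 2 = 0: square 16^2 = 256 ≡ 58 (mod 66).
Final value: 16^2 ≡ 58 (mod 66).

Final answer: 58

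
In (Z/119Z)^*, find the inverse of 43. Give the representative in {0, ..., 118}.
Apply the extended Euclidean algorithm to (119, 43), tracking rows (r, s, t) with s·119 + t·43 = r. Each division r_prev = q·r_cur + r_new produces the new row as (previous row) − q·(current row):
  row A: (119, 1, 0)   [1·119 + 0·43 = 119]
  row B: (43, 0, 1)   [0·119 + 1·43 = 43]
  119 = 2·43 + 33   → row C = row A − 2·row B = (33, 1, −2)   [check: 1·119 − 2·43 = 33]
  43 = 1·33 + 10   → row D = row B − 1·row C = (10, −1, 3)   [check: −1·119 + 3·43 = 10]
  33 = 3·10 + 3   → row E = row C − 3·row D = (3, 4, −11)   [check: 4·119 − 11·43 = 3]
  10 = 3·3 + 1   → row F = row D − 3·row E = (1, −13, 36)   [check: −13·119 + 36·43 = 1]
  3 = 3·1 + 0   → remainder 0, stop. gcd = 1 (last nonzero row F).
The gcd is 1, so 43 is invertible mod 119. The last nonzero row gives −13·119 + 36·43 = 1, so t = 36. So 43^(−1) ≡ 36 (mod 119). Verify: 43 · 36 = 1548 ≡ 1 (mod 119). ✓

Final answer: 43^(−1) ≡ 36 (mod 119)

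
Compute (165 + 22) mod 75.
37

Reduce the summands first: 165 ≡ 15 (mod 75), so 165 + 22 ≡ 15 + 22 (mod 75). 15 + 22 = 37; 37 = 0·75 + 37, so (165 + 22) mod 75 = 37.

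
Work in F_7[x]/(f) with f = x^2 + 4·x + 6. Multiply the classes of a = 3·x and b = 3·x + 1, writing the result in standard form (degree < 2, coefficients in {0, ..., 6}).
Multiply as integer polynomials: a · b = 9·x^2 + 3·x. Reducing coefficients mod 7: a · b ≡ 2·x^2 + 3·x. Now divide by f(x) = x^2 + 4·x + 6 in F_7[x], eliminating the leading term at each step:
  leading term 2·x^2: subtract (2)·f(x) = 2·x^2 + x + 5, leaving 2·x + 2 (coefficients mod 7)
The degree is now < 2, so this is the remainder. Hence a · b ≡ 2·x + 2 in F_7[x]/(f).

Final answer: a · b ≡ 2·x + 2 (mod f(x))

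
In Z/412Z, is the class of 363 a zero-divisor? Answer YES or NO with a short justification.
NO

gcd(363, 412) = 1, so 363 is a unit in Z/412Z (it has a multiplicative inverse). A unit cannot be a zero-divisor: if 363·b ≡ 0 then multiplying both sides by 363^(−1) gives b ≡ 0. So 363 is not a zero-divisor.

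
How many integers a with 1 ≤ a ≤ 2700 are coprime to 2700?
720

The number of a ∈ {1, ..., 2700} with gcd(a, 2700) = 1 is by definition Euler's totient φ(2700). φ is multiplicative, with φ(p^e) = p^e − p^(e−1). Factorise 2700 = 2^2 · 3^3 · 5^2. Then
  φ(2700) = (2^2 − 2^1) · (3^3 − 3^2) · (5^2 − 5^1) = 2 · 18 · 20 = 720.
So there are 720 such integers.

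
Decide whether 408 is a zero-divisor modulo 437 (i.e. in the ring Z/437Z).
NO

gcd(408, 437) = 1, so 408 is a unit in Z/437Z (it has a multiplicative inverse). A unit cannot be a zero-divisor: if 408·b ≡ 0 then multiplying both sides by 408^(−1) gives b ≡ 0. So 408 is not a zero-divisor.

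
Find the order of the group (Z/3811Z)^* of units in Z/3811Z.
|(Z/3811Z)^*| = 3672

(Z/3811Z)^* consists of the classes a with gcd(a, 3811) = 1, so its order is φ(3811). φ is multiplicative, with φ(p^e) = p^e − p^(e−1). Factorise 3811 = 37 · 103. Then
  φ(3811) = (37 − 1) · (103 − 1) = 36 · 102 = 3672.
Thus |(Z/3811Z)^*| = 3672.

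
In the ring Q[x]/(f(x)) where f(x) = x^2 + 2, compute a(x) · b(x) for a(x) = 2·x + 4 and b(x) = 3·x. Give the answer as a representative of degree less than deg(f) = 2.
a · b ≡ 12·x - 12 (mod f(x))

First multiply in Q[x] without reducing: a · b = 6·x^2 + 12·x. Now divide by f(x) = x^2 + 2, eliminating the leading term at each step:
  leading term 6·x^2: subtract (6)·f(x) = 6·x^2 + 12, leaving 12·x - 12
The degree is now < 2, so this is the remainder. Hence a · b ≡ 12·x - 12 in Q[x]/(f).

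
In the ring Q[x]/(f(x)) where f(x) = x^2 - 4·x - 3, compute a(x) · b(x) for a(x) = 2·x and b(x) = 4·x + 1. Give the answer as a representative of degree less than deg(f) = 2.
a · b ≡ 34·x + 24 (mod f(x))

First multiply in Q[x] without reducing: a · b = 8·x^2 + 2·x. Now divide by f(x) = x^2 - 4·x - 3, eliminating the leading term at each step:
  leading term 8·x^2: subtract (8)·f(x) = 8·x^2 - 32·x - 24, leaving 34·x + 24
The degree is now < 2, so this is the remainder. Hence a · b ≡ 34·x + 24 in Q[x]/(f).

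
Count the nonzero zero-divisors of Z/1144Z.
In Z/1144Z each nonzero element is either a unit (gcd with 1144 is 1) or a zero-divisor (gcd > 1). The number of units is φ(1144): factorise 1144 = 2^3 · 11 · 13, so φ(1144) = (2^3 − 2^2) · (11 − 1) · (13 − 1) = 4 · 10 · 12 = 480. The nonzero elements number 1144 − 1 = 1143. Hence the nonzero zero-divisors number 1143 − 480 = 663.

Final answer: Z/1144Z has 663 nonzero zero-divisors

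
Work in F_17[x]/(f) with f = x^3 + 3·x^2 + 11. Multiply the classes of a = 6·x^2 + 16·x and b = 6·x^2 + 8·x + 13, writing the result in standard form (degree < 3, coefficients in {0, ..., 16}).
Multiply as integer polynomials: a · b = 36·x^4 + 144·x^3 + 206·x^2 + 208·x. Reducing coefficients mod 17: a · b ≡ 2·x^4 + 8·x^3 + 2·x^2 + 4·x. Now divide by f(x) = x^3 + 3·x^2 + 11 in F_17[x], eliminating the leading term at each step:
  leading term 2·x^4: subtract (2·x)·f(x) = 2·x^4 + 6·x^3 + 5·x, leaving 2·x^3 + 2·x^2 + 16·x (coefficients mod 17)
  leading term 2·x^3: subtract (2)·f(x) = 2·x^3 + 6·x^2 + 5, leaving 13·x^2 + 16·x + 12 (coefficients mod 17)
The degree is now < 3, so this is the remainder. Hence a · b ≡ 13·x^2 + 16·x + 12 in F_17[x]/(f).

Final answer: a · b ≡ 13·x^2 + 16·x + 12 (mod f(x))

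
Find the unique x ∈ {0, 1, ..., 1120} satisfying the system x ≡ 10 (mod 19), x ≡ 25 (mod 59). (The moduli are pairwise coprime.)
x ≡ 143 (mod 1121); the representative in [0, 1121) is 143

The moduli 19, 59 are pairwise coprime, so by the CRT there is a unique solution mod 19·59 = 1121.
Solve by successive substitution. Start with x ≡ 10 (mod 19).
  Combine with x ≡ 25 (mod 59): write x = 10 + 19·t and require 10 + 19·t ≡ 25 (mod 59), i.e. 19·t ≡ 25 − 10 ≡ 15 (mod 59). Since 19^(−1) ≡ 28 (mod 59), t ≡ 28·15 ≡ 7 (mod 59). So x ≡ 10 + 19·7 = 143 (mod 1121).
Unique solution in [0, 1121): x = 143.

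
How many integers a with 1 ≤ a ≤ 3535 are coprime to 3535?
2400

The number of a ∈ {1, ..., 3535} with gcd(a, 3535) = 1 is by definition Euler's totient φ(3535). φ is multiplicative, with φ(p^e) = p^e − p^(e−1). Factorise 3535 = 5 · 7 · 101. Then
  φ(3535) = (5 − 1) · (7 − 1) · (101 − 1) = 4 · 6 · 100 = 2400.
So there are 2400 such integers.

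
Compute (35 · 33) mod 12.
Reduce the factors first: 35 ≡ 11, 33 ≡ 9 (mod 12), so 35 · 33 ≡ 11 · 9 (mod 12). 11 · 9 = 99. Dividing by 12: 99 = 8·12 + 3. So (35 · 33) mod 12 = 3.

Final answer: 3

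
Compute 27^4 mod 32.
17

Use repeated squaring. Binary(4) = 100. Walk through the bits of the exponent 4 left-to-right: at each bit after the leading one, square the running value, then multiply by 27 if the bit is 1 (always reducing mod 32):
  bit 1 = 1 (leading): start with 27.
  bit 2 = 0: square 27^2 = 729 ≡ 25 (mod 32).
  bit 3 = 0: square 25^2 = 625 ≡ 17 (mod 32).
Final value: 27^4 ≡ 17 (mod 32).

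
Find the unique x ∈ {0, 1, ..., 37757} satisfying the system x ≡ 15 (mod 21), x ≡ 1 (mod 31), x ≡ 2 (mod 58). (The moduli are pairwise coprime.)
The moduli 21, 31, 58 are pairwise coprime, so by the CRT there is a unique solution mod 21·31·58 = 37758.
Solve by successive substitution. Start with x ≡ 15 (mod 21).
  Combine with x ≡ 1 (mod 31): write x = 15 + 21·t and require 15 + 21·t ≡ 1 (mod 31), i.e. 21·t ≡ 1 − 15 ≡ 17 (mod 31). Since 21^(−1) ≡ 3 (mod 31), t ≡ 3·17 ≡ 20 (mod 31). So x ≡ 15 + 21·20 = 435 (mod 651).
  Combine with x ≡ 2 (mod 58): write x = 435 + 651·t and require 435 + 651·t ≡ 2 (mod 58), i.e. 651·t ≡ 2 − 435 ≡ 31 (mod 58). Since 651^(−1) ≡ 9 (mod 58) (651 ≡ 13 (mod 58)), t ≡ 9·31 ≡ 47 (mod 58). So x ≡ 435 + 651·47 = 31032 (mod 37758).
Unique solution in [0, 37758): x = 31032.

Final answer: x ≡ 31032 (mod 37758); the representative in [0, 37758) is 31032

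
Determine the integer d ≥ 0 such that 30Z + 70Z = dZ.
(30, 70) = (10); d = 10

In the PID Z, (a, b) is generated by gcd(a, b). Compute gcd(70, 30) with the extended Euclidean algorithm, tracking rows (r, s, t) with s·70 + t·30 = r:
  row A: (70, 1, 0)   [1·70 + 0·30 = 70]
  row B: (30, 0, 1)   [0·70 + 1·30 = 30]
  70 = 2·30 + 10   → row C = row A − 2·row B = (10, 1, −2)   [check: 1·70 − 2·30 = 10]
  30 = 3·10 + 0   → remainder 0, stop. gcd = 10 (last nonzero row C).
So gcd(30, 70) = 10, with Bézout identity 1·70 − 2·30 = 10. Containment (⊇): the Bézout identity exhibits 10 as an element of (30, 70), giving (10) ⊆ (30, 70). Containment (⊆): since 10 | 30 and 10 | 70 (30 = 10·3, 70 = 10·7), every Z-linear combination of 30 and 70 is divisible by 10, so (30, 70) ⊆ (10). Therefore (30, 70) = (10), d = 10.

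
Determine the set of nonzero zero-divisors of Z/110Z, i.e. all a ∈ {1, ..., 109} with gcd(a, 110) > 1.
An element a ∈ Z/110Z (with a ≠ 0) is a zero-divisor iff gcd(a, 110) > 1 (because a is a unit precisely when gcd(a, n) = 1, and in Z/nZ every nonzero, non-unit element is a zero-divisor). Scan a = 1, ..., 109 and keep those with gcd(a, 110) > 1:
  gcd(2, 110) = 2, gcd(4, 110) = 2, gcd(5, 110) = 5, gcd(6, 110) = 2, gcd(8, 110) = 2, gcd(10, 110) = 10, gcd(11, 110) = 11, gcd(12, 110) = 2, gcd(14, 110) = 2, gcd(15, 110) = 5, gcd(16, 110) = 2, gcd(18, 110) = 2, gcd(20, 110) = 10, gcd(22, 110) = 22, gcd(24, 110) = 2, gcd(25, 110) = 5, gcd(26, 110) = 2, gcd(28, 110) = 2, gcd(30, 110) = 10, gcd(32, 110) = 2, gcd(33, 110) = 11, gcd(34, 110) = 2, gcd(35, 110) = 5, gcd(36, 110) = 2, gcd(38, 110) = 2, gcd(40, 110) = 10, gcd(42, 110) = 2, gcd(44, 110) = 22, gcd(45, 110) = 5, gcd(46, 110) = 2, gcd(48, 110) = 2, gcd(50, 110) = 10, gcd(52, 110) = 2, gcd(54, 110) = 2, gcd(55, 110) = 55, gcd(56, 110) = 2, gcd(58, 110) = 2, gcd(60, 110) = 10, gcd(62, 110) = 2, gcd(64, 110) = 2, gcd(65, 110) = 5, gcd(66, 110) = 22, gcd(68, 110) = 2, gcd(70, 110) = 10, gcd(72, 110) = 2, gcd(74, 110) = 2, gcd(75, 110) = 5, gcd(76, 110) = 2, gcd(77, 110) = 11, gcd(78, 110) = 2, gcd(80, 110) = 10, gcd(82, 110) = 2, gcd(84, 110) = 2, gcd(85, 110) = 5, gcd(86, 110) = 2, gcd(88, 110) = 22, gcd(90, 110) = 10, gcd(92, 110) = 2, gcd(94, 110) = 2, gcd(95, 110) = 5, gcd(96, 110) = 2, gcd(98, 110) = 2, gcd(99, 110) = 11, gcd(100, 110) = 10, gcd(102, 110) = 2, gcd(104, 110) = 2, gcd(105, 110) = 5, gcd(106, 110) = 2, gcd(108, 110) = 2.
All other a ∈ {1, ..., 109} have gcd(a, 110) = 1 and are units. So the nonzero zero-divisors are exactly the 69 values of a appearing in this scan.

Final answer: nonzero zero-divisors of Z/110Z = {2, 4, 5, 6, 8, 10, 11, 12, 14, 15, 16, 18, 20, 22, 24, 25, 26, 28, 30, 32, 33, 34, 35, 36, 38, 40, 42, 44, 45, 46, 48, 50, 52, 54, 55, 56, 58, 60, 62, 64, 65, 66, 68, 70, 72, 74, 75, 76, 77, 78, 80, 82, 84, 85, 86, 88, 90, 92, 94, 95, 96, 98, 99, 100, 102, 104, 105, 106, 108}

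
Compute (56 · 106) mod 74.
Reduce the factors first: 106 ≡ 32 (mod 74), so 56 · 106 ≡ 56 · 32 (mod 74). 56 · 32 = 1792. Dividing by 74: 1792 = 24·74 + 16. So (56 · 106) mod 74 = 16.

Final answer: 16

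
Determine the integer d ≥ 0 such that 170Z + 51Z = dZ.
(170, 51) = (17); d = 17

In the PID Z, (a, b) is generated by gcd(a, b). Compute gcd(170, 51) with the extended Euclidean algorithm, tracking rows (r, s, t) with s·170 + t·51 = r:
  row A: (170, 1, 0)   [1·170 + 0·51 = 170]
  row B: (51, 0, 1)   [0·170 + 1·51 = 51]
  170 = 3·51 + 17   → row C = row A − 3·row B = (17, 1, −3)   [check: 1·170 − 3·51 = 17]
  51 = 3·17 + 0   → remainder 0, stop. gcd = 17 (last nonzero row C).
So gcd(170, 51) = 17, with Bézout identity 1·170 − 3·51 = 17. Containment (⊇): the Bézout identity exhibits 17 as an element of (170, 51), giving (17) ⊆ (170, 51). Containment (⊆): since 17 | 170 and 17 | 51 (170 = 17·10, 51 = 17·3), every Z-linear combination of 170 and 51 is divisible by 17, so (170, 51) ⊆ (17). Therefore (170, 51) = (17), d = 17.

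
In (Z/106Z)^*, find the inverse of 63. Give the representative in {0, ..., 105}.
Apply the extended Euclidean algorithm to (106, 63), tracking rows (r, s, t) with s·106 + t·63 = r. Each division r_prev = q·r_cur + r_new produces the new row as (previous row) − q·(current row):
  row A: (106, 1, 0)   [1·106 + 0·63 = 106]
  row B: (63, 0, 1)   [0·106 + 1·63 = 63]
  106 = 1·63 + 43   → row C = row A − 1·row B = (43, 1, −1)   [check: 1·106 − 1·63 = 43]
  63 = 1·43 + 20   → row D = row B − 1·row C = (20, −1, 2)   [check: −1·106 + 2·63 = 20]
  43 = 2·20 + 3   → row E = row C − 2·row D = (3, 3, −5)   [check: 3·106 − 5·63 = 3]
  20 = 6·3 + 2   → row F = row D − 6·row E = (2, −19, 32)   [check: −19·106 + 32·63 = 2]
  3 = 1·2 + 1   → row G = row E − 1·row F = (1, 22, −37)   [check: 22·106 − 37·63 = 1]
  2 = 2·1 + 0   → remainder 0, stop. gcd = 1 (last nonzero row G).
The gcd is 1, so 63 is invertible mod 106. The last nonzero row gives 22·106 − 37·63 = 1, so t = −37. So 63^(−1) ≡ −37 ≡ 69 (mod 106). Verify: 63 · 69 = 4347 ≡ 1 (mod 106). ✓

Final answer: 63^(−1) ≡ 69 (mod 106)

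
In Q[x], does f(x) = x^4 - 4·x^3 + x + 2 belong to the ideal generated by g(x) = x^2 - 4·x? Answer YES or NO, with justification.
NO

In Q[x] the ideal (g) consists of all multiples of g, so f ∈ (g) iff g | f, i.e. iff the remainder of f on division by g is 0. Divide f by g (g is monic, so eliminate the leading term of the running remainder at each step):
  leading term x^4: subtract (x^2)·g(x) = x^4 - 4·x^3, leaving x + 2
The remainder r(x) = x + 2 ≠ 0 (and deg r < deg g), so g ∤ f, i.e. f ∉ (g).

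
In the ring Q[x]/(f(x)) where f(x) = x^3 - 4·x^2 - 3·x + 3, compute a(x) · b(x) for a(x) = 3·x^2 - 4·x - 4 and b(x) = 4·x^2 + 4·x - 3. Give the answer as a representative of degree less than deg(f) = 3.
a · b ≡ 171·x^2 + 92·x - 120 (mod f(x))

First multiply in Q[x] without reducing: a · b = 12·x^4 - 4·x^3 - 41·x^2 - 4·x + 12. Now divide by f(x) = x^3 - 4·x^2 - 3·x + 3, eliminating the leading term at each step:
  leading term 12·x^4: subtract (12·x)·f(x) = 12·x^4 - 48·x^3 - 36·x^2 + 36·x, leaving 44·x^3 - 5·x^2 - 40·x + 12
  leading term 44·x^3: subtract (44)·f(x) = 44·x^3 - 176·x^2 - 132·x + 132, leaving 171·x^2 + 92·x - 120
The degree is now < 3, so this is the remainder. Hence a · b ≡ 171·x^2 + 92·x - 120 in Q[x]/(f).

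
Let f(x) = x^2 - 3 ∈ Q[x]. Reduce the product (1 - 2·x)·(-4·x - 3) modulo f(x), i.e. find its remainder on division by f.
a · b ≡ 2·x + 21 (mod f(x))

First multiply in Q[x] without reducing: a · b = 8·x^2 + 2·x - 3. Now divide by f(x) = x^2 - 3, eliminating the leading term at each step:
  leading term 8·x^2: subtract (8)·f(x) = 8·x^2 - 24, leaving 2·x + 21
The degree is now < 2, so this is the remainder. Hence a · b ≡ 2·x + 21 in Q[x]/(f).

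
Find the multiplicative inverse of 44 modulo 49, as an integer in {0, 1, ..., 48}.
44^(−1) ≡ 39 (mod 49)

Apply the extended Euclidean algorithm to (49, 44), tracking rows (r, s, t) with s·49 + t·44 = r. Each division r_prev = q·r_cur + r_new produces the new row as (previous row) − q·(current row):
  row A: (49, 1, 0)   [1·49 + 0·44 = 49]
  row B: (44, 0, 1)   [0·49 + 1·44 = 44]
  49 = 1·44 + 5   → row C = row A − 1·row B = (5, 1, −1)   [check: 1·49 − 1·44 = 5]
  44 = 8·5 + 4   → row D = row B − 8·row C = (4, −8, 9)   [check: −8·49 + 9·44 = 4]
  5 = 1·4 + 1   → row E = row C − 1·row D = (1, 9, −10)   [check: 9·49 − 10·44 = 1]
  4 = 4·1 + 0   → remainder 0, stop. gcd = 1 (last nonzero row E).
The gcd is 1, so 44 is invertible mod 49. The last nonzero row gives 9·49 − 10·44 = 1, so t = −10. So 44^(−1) ≡ −10 ≡ 39 (mod 49). Verify: 44 · 39 = 1716 ≡ 1 (mod 49). ✓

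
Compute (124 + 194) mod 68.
46

Reduce the summands first: 124 ≡ 56, 194 ≡ 58 (mod 68), so 124 + 194 ≡ 56 + 58 (mod 68). 56 + 58 = 114; 114 = 1·68 + 46, so (124 + 194) mod 68 = 46.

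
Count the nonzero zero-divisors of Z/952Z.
In Z/952Z each nonzero element is either a unit (gcd with 952 is 1) or a zero-divisor (gcd > 1). The number of units is φ(952): factorise 952 = 2^3 · 7 · 17, so φ(952) = (2^3 − 2^2) · (7 − 1) · (17 − 1) = 4 · 6 · 16 = 384. The nonzero elements number 952 − 1 = 951. Hence the nonzero zero-divisors number 951 − 384 = 567.

Final answer: Z/952Z has 567 nonzero zero-divisors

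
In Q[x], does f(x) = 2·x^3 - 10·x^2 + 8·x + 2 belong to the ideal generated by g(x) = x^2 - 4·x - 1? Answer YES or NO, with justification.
NO

In Q[x] the ideal (g) consists of all multiples of g, so f ∈ (g) iff g | f, i.e. iff the remainder of f on division by g is 0. Divide f by g (g is monic, so eliminate the leading term of the running remainder at each step):
  leading term 2·x^3: subtract (2·x)·g(x) = 2·x^3 - 8·x^2 - 2·x, leaving -2·x^2 + 10·x + 2
  leading term -2·x^2: subtract (-2)·g(x) = -2·x^2 + 8·x + 2, leaving 2·x
The remainder r(x) = 2·x ≠ 0 (and deg r < deg g), so g ∤ f, i.e. f ∉ (g).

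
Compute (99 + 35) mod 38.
Reduce the summands first: 99 ≡ 23 (mod 38), so 99 + 35 ≡ 23 + 35 (mod 38). 23 + 35 = 58; 58 = 1·38 + 20, so (99 + 35) mod 38 = 20.

Final answer: 20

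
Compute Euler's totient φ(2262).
φ(2262) = 672

φ is multiplicative, with φ(p^e) = p^e − p^(e−1). Factorise 2262 = 2 · 3 · 13 · 29. Then
  φ(2262) = (2 − 1) · (3 − 1) · (13 − 1) · (29 − 1) = 1 · 2 · 12 · 28 = 672.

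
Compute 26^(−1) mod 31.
Apply the extended Euclidean algorithm to (31, 26), tracking rows (r, s, t) with s·31 + t·26 = r. Each division r_prev = q·r_cur + r_new produces the new row as (previous row) − q·(current row):
  row A: (31, 1, 0)   [1·31 + 0·26 = 31]
  row B: (26, 0, 1)   [0·31 + 1·26 = 26]
  31 = 1·26 + 5   → row C = row A − 1·row B = (5, 1, −1)   [check: 1·31 − 1·26 = 5]
  26 = 5·5 + 1   → row D = row B − 5·row C = (1, −5, 6)   [check: −5·31 + 6·26 = 1]
  5 = 5·1 + 0   → remainder 0, stop. gcd = 1 (last nonzero row D).
The gcd is 1, so 26 is invertible mod 31. The last nonzero row gives −5·31 + 6·26 = 1, so t = 6. So 26^(−1) ≡ 6 (mod 31). Verify: 26 · 6 = 156 ≡ 1 (mod 31). ✓

Final answer: 26^(−1) ≡ 6 (mod 31)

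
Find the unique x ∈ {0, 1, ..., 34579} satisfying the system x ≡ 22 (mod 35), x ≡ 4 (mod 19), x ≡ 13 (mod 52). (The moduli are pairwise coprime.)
The moduli 35, 19, 52 are pairwise coprime, so by the CRT there is a unique solution mod 35·19·52 = 34580.
Solve by successive substitution. Start with x ≡ 22 (mod 35).
  Combine with x ≡ 4 (mod 19): write x = 22 + 35·t and require 22 + 35·t ≡ 4 (mod 19), i.e. 35·t ≡ 4 − 22 ≡ 1 (mod 19). Since 35^(−1) ≡ 6 (mod 19) (35 ≡ 16 (mod 19)), t ≡ 6·1 ≡ 6 (mod 19). So x ≡ 22 + 35·6 = 232 (mod 665).
  Combine with x ≡ 13 (mod 52): write x = 232 + 665·t and require 232 + 665·t ≡ 13 (mod 52), i.e. 665·t ≡ 13 − 232 ≡ 41 (mod 52). Since 665^(−1) ≡ 33 (mod 52) (665 ≡ 41 (mod 52)), t ≡ 33·41 ≡ 1 (mod 52). So x ≡ 232 + 665·1 = 897 (mod 34580).
Unique solution in [0, 34580): x = 897.

Final answer: x ≡ 897 (mod 34580); the representative in [0, 34580) is 897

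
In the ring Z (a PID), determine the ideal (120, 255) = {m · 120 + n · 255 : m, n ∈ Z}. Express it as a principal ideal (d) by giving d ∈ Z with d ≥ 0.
(120, 255) = (15); d = 15

In the PID Z, (a, b) is generated by gcd(a, b). Compute gcd(255, 120) with the extended Euclidean algorithm, tracking rows (r, s, t) with s·255 + t·120 = r:
  row A: (255, 1, 0)   [1·255 + 0·120 = 255]
  row B: (120, 0, 1)   [0·255 + 1·120 = 120]
  255 = 2·120 + 15   → row C = row A − 2·row B = (15, 1, −2)   [check: 1·255 − 2·120 = 15]
  120 = 8·15 + 0   → remainder 0, stop. gcd = 15 (last nonzero row C).
So gcd(120, 255) = 15, with Bézout identity 1·255 − 2·120 = 15. Containment (⊇): the Bézout identity exhibits 15 as an element of (120, 255), giving (15) ⊆ (120, 255). Containment (⊆): since 15 | 120 and 15 | 255 (120 = 15·8, 255 = 15·17), every Z-linear combination of 120 and 255 is divisible by 15, so (120, 255) ⊆ (15). Therefore (120, 255) = (15), d = 15.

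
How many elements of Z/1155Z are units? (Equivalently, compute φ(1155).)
Z/1155Z has φ(1155) = 480 units

An element a ∈ Z/1155Z is a unit iff gcd(a, 1155) = 1, so the number of units is φ(1155). φ is multiplicative, with φ(p^e) = p^e − p^(e−1). Factorise 1155 = 3 · 5 · 7 · 11. Then
  φ(1155) = (3 − 1) · (5 − 1) · (7 − 1) · (11 − 1) = 2 · 4 · 6 · 10 = 480.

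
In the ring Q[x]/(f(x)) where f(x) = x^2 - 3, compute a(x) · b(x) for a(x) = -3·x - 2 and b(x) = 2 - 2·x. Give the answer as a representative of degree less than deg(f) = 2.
First multiply in Q[x] without reducing: a · b = 6·x^2 - 2·x - 4. Now divide by f(x) = x^2 - 3, eliminating the leading term at each step:
  leading term 6·x^2: subtract (6)·f(x) = 6·x^2 - 18, leaving 14 - 2·x
The degree is now < 2, so this is the remainder. Hence a · b ≡ 14 - 2·x in Q[x]/(f).

Final answer: a · b ≡ 14 - 2·x (mod f(x))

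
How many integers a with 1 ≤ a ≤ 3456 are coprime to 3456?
The number of a ∈ {1, ..., 3456} with gcd(a, 3456) = 1 is by definition Euler's totient φ(3456). φ is multiplicative, with φ(p^e) = p^e − p^(e−1). Factorise 3456 = 2^7 · 3^3. Then
  φ(3456) = (2^7 − 2^6) · (3^3 − 3^2) = 64 · 18 = 1152.
So there are 1152 such integers.

Final answer: 1152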